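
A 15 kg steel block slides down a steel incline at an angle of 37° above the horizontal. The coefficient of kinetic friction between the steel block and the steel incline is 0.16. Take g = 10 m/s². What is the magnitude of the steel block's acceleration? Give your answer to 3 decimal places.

Resolving the weight along the incline: the component pulling the steel block down the slope is mg sin 37° = 15 × 10 × 0.6018 = 90.270 N, and the normal force is N = mg cos 37° = 15 × 10 × 0.7986 = 119.790 N.
Kinetic friction acts up the slope with magnitude f = μN = 0.16 × 119.790 = 19.166 N.
Net force along the incline is 90.270 − 19.166 = 71.104 N, so a = 71.104 / 15 = 4.7403 m/s².

4.740 m/s²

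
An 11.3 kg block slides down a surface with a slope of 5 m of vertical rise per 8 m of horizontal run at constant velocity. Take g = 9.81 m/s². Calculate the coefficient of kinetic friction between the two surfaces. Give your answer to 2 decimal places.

At constant velocity the net force along the incline is zero: mg sin 32.01° = μ mg cos 32.01°.
So μ = tan 32.01° = 0.5300 / 0.8480 = 0.6250.

0.62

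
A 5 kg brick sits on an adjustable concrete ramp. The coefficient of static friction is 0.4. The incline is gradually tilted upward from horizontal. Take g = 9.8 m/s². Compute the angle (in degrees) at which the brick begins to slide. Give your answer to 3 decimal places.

At the threshold of sliding, static friction is at its maximum μ_s N and exactly balances the weight component along the incline: mg sin θ = μ_s mg cos θ.
Hence tan θ = μ_s = 0.4, so θ = arctan(0.4) = 21.8014°.

21.801°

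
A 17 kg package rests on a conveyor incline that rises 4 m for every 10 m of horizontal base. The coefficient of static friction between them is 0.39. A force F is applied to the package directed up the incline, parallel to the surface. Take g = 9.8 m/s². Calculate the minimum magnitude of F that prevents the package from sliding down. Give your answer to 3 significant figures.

1.55 N

The normal force is N = mg cos 21.80° = 154.684 N. With F at its minimum the package is on the verge of sliding down, so static friction is at its maximum μ_s N = 0.39 × 154.684 = 60.327 N and acts up the slope.
Equilibrium along the incline: F + μ_s N = mg sin 21.80°, so F = 61.874 − 60.327 = 1.547 N.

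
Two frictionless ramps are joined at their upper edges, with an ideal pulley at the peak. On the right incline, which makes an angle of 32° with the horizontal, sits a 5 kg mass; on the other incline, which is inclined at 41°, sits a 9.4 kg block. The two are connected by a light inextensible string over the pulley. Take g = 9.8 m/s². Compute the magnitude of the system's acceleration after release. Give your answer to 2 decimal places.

2.39 m/s²

Resolve each weight along its own incline: the 5 kg mass has component 5 × 9.8 × sin 32° = 25.966 N down its slope, and the 9.4 kg mass has 9.4 × 9.8 × sin 41° = 60.436 N down its slope.
The 9.4 kg side's 60.436 N exceeds the other side's 25.966 N, so that mass slides down and the 5 kg mass slides up. Taking that direction as positive, Newton's second law for the whole system gives 60.436 − 25.966 = (5 + 9.4) a, so a = 34.470 / 14.4 = 2.3937 m/s².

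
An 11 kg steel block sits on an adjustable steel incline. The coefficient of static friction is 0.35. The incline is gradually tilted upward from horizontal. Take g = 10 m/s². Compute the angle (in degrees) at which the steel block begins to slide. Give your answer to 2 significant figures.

19°

At the threshold of sliding, static friction is at its maximum μ_s N and exactly balances the weight component along the incline: mg sin θ = μ_s mg cos θ.
Hence tan θ = μ_s = 0.35, so θ = arctan(0.35) = 19.2900°.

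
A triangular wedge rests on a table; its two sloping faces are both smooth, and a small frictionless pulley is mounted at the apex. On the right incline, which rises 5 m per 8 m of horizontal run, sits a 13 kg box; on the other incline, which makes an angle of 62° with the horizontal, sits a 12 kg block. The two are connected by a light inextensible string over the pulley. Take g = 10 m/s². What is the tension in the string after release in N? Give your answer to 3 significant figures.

88.2 N

Resolve each weight along its own incline: the 13 kg mass has component 13 × 10 × sin 32.01° = 68.900 N down its slope, and the 12 kg mass has 12 × 10 × sin 62° = 105.954 N down its slope.
The 12 kg side's 105.954 N exceeds the other side's 68.900 N, so that mass slides down and the 13 kg mass slides up. Taking that direction as positive, Newton's second law for the whole system gives 105.954 − 68.900 = (13 + 12) a, so a = 37.054 / 25 = 1.4822 m/s².
For the 13 kg mass (up-slope positive): T − 68.900 = 13 × 1.4822, so T = 88.169 N.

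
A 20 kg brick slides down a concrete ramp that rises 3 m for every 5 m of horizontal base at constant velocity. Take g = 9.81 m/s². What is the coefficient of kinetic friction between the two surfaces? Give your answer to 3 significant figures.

At constant velocity the net force along the incline is zero: mg sin 30.96° = μ mg cos 30.96°.
So μ = tan 30.96° = 0.5145 / 0.8575 = 0.6000.

0.600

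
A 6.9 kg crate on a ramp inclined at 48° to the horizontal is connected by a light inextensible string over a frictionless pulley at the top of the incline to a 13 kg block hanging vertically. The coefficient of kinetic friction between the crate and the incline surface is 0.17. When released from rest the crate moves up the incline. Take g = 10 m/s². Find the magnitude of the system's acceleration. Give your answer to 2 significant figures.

For the crate on the incline: the weight component along the slope is m₁g sin 48° = 6.9 × 10 × 0.7431 = 51.274 N and the normal force is N = m₁g cos 48° = 46.170 N.
Kinetic friction opposes the crate's motion up the incline: f = μN = 0.17 × 46.170 = 7.849 N acting down the slope.
Newton's second law for the crate (up-slope positive): T − 51.274 − 7.849 = 6.9 a. For the hanging block (downward positive): 13 × 10 − T = 13 a.
Adding the two equations eliminates T: 70.877 = 19.9 a, so a = 3.5617 m/s².

3.6 m/s²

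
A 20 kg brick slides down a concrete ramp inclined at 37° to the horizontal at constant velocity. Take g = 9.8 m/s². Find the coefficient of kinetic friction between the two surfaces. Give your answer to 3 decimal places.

At constant velocity the net force along the incline is zero: mg sin 37° = μ mg cos 37°.
So μ = tan 37° = 0.6018 / 0.7986 = 0.7536.

0.754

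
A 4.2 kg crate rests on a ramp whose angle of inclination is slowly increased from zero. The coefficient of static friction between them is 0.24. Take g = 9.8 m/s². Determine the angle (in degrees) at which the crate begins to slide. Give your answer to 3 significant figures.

13.5°

At the threshold of sliding, static friction is at its maximum μ_s N and exactly balances the weight component along the incline: mg sin θ = μ_s mg cos θ.
Hence tan θ = μ_s = 0.24, so θ = arctan(0.24) = 13.4957°.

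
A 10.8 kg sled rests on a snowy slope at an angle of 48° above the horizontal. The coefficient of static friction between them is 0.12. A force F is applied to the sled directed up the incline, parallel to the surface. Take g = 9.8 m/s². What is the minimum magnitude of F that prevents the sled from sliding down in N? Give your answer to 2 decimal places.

70.16 N

The normal force is N = mg cos 48° = 70.821 N. With F at its minimum the sled is on the verge of sliding down, so static friction is at its maximum μ_s N = 0.12 × 70.821 = 8.499 N and acts up the slope.
Equilibrium along the incline: F + μ_s N = mg sin 48°, so F = 78.654 − 8.499 = 70.155 N.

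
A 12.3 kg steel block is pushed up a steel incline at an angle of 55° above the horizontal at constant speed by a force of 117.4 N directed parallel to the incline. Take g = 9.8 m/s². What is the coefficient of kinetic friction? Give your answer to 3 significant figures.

At constant speed ΣF = 0 along the incline. The applied 117.4 N acts up the slope; the weight component mg sin 55° = 98.741 N and kinetic friction μN both act down the slope.
So 117.4 = 98.741 + μ × 69.139, giving μ = (117.4 − 98.741) / 69.139 = 0.2699.

0.270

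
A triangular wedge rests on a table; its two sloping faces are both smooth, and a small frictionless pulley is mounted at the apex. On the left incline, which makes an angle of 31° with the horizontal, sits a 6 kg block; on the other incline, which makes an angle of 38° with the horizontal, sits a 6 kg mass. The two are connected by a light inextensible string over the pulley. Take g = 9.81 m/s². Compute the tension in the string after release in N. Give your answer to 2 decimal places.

Resolve each weight along its own incline: the 6 kg mass has component 6 × 9.81 × sin 31° = 30.315 N down its slope, and the 6 kg mass has 6 × 9.81 × sin 38° = 36.238 N down its slope.
The 6 kg side's 36.238 N exceeds the other side's 30.315 N, so that mass slides down and the 6 kg mass slides up. Taking that direction as positive, Newton's second law for the whole system gives 36.238 − 30.315 = (6 + 6) a, so a = 5.923 / 12 = 0.4936 m/s².
For the 6 kg mass (up-slope positive): T − 30.315 = 6 × 0.4936, so T = 33.277 N.

33.28 N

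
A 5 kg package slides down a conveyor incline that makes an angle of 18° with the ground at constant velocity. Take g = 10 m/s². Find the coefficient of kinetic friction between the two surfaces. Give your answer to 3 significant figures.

At constant velocity the net force along the incline is zero: mg sin 18° = μ mg cos 18°.
So μ = tan 18° = 0.3090 / 0.9511 = 0.3249.

0.325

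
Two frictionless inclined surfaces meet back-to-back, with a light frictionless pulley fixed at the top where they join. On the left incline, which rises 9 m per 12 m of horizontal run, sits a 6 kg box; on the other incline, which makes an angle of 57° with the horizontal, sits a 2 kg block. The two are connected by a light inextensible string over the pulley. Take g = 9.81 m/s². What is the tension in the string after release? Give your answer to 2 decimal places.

21.17 N

Resolve each weight along its own incline: the 6 kg mass has component 6 × 9.81 × sin 36.87° = 35.316 N down its slope, and the 2 kg mass has 2 × 9.81 × sin 57° = 16.455 N down its slope.
The 6 kg side's 35.316 N exceeds the other side's 16.455 N, so that mass slides down and the 2 kg mass slides up. Taking that direction as positive, Newton's second law for the whole system gives 35.316 − 16.455 = (6 + 2) a, so a = 18.861 / 8 = 2.3576 m/s².
For the 2 kg mass (up-slope positive): T − 16.455 = 2 × 2.3576, so T = 21.170 N.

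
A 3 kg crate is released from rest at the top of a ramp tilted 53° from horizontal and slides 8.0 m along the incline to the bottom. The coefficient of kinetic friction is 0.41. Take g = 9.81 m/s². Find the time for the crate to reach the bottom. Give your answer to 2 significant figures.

1.7 s

The weight component along the incline is mg sin 53° = 23.504 N and the normal force is N = mg cos 53° = 17.711 N.
Friction up the slope is f = μN = 0.41 × 17.711 = 7.262 N, so the net downslope force is 23.504 − 7.262 = 16.242 N and a = 16.242 / 3 = 5.4140 m/s².
Starting from rest, L = ½at², so t = √(2L/a) = √(2 × 8.0 / 5.4140) = 1.7191 s.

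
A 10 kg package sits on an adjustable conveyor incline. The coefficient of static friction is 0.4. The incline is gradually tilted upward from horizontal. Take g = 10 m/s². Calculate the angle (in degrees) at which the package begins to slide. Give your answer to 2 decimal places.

21.80°

At the threshold of sliding, static friction is at its maximum μ_s N and exactly balances the weight component along the incline: mg sin θ = μ_s mg cos θ.
Hence tan θ = μ_s = 0.4, so θ = arctan(0.4) = 21.8014°.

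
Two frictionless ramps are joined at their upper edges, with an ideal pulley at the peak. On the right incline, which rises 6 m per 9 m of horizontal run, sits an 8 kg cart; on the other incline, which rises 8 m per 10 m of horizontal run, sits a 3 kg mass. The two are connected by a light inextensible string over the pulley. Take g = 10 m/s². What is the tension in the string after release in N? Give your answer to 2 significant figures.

Resolve each weight along its own incline: the 8 kg mass has component 8 × 10 × sin 33.69° = 44.376 N down its slope, and the 3 kg mass has 3 × 10 × sin 38.66° = 18.741 N down its slope.
The 8 kg side's 44.376 N exceeds the other side's 18.741 N, so that mass slides down and the 3 kg mass slides up. Taking that direction as positive, Newton's second law for the whole system gives 44.376 − 18.741 = (8 + 3) a, so a = 25.635 / 11 = 2.3305 m/s².
For the 3 kg mass (up-slope positive): T − 18.741 = 3 × 2.3305, so T = 25.732 N.

26 N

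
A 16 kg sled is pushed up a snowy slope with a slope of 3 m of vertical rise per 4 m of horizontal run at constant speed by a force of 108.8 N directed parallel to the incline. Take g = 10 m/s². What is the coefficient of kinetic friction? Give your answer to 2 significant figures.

At constant speed ΣF = 0 along the incline. The applied 108.8 N acts up the slope; the weight component mg sin 36.87° = 96.000 N and kinetic friction μN both act down the slope.
So 108.8 = 96.000 + μ × 128.000, giving μ = (108.8 − 96.000) / 128.000 = 0.1000.

0.10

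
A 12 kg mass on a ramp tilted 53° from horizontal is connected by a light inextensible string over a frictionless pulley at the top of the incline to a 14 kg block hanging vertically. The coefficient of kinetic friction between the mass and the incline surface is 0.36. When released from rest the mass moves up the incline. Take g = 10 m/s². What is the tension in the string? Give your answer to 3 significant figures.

For the mass on the incline: the weight component along the slope is m₁g sin 53° = 12 × 10 × 0.7986 = 95.832 N and the normal force is N = m₁g cos 53° = 72.218 N.
Kinetic friction opposes the mass's motion up the incline: f = μN = 0.36 × 72.218 = 25.998 N acting down the slope.
Newton's second law for the mass (up-slope positive): T − 95.832 − 25.998 = 12 a. For the hanging block (downward positive): 14 × 10 − T = 14 a.
Adding the two equations eliminates T: 18.170 = 26 a, so a = 0.6988 m/s².
Then from the hanging block's equation, T = 14 × (10 − 0.6988) = 130.217 N.

130 N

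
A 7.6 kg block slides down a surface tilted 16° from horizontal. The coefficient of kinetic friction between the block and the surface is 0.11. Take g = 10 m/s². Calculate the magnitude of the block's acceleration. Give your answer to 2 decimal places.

Resolving the weight along the incline: the component pulling the block down the slope is mg sin 16° = 7.6 × 10 × 0.2756 = 20.946 N, and the normal force is N = mg cos 16° = 7.6 × 10 × 0.9613 = 73.059 N.
Kinetic friction acts up the slope with magnitude f = μN = 0.11 × 73.059 = 8.036 N.
Net force along the incline is 20.946 − 8.036 = 12.910 N, so a = 12.910 / 7.6 = 1.6987 m/s².

1.70 m/s²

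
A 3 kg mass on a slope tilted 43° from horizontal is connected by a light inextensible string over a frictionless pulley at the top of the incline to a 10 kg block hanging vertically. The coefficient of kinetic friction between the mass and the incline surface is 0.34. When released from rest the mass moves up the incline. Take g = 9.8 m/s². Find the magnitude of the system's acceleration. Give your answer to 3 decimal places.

5.434 m/s²

For the mass on the incline: the weight component along the slope is m₁g sin 43° = 3 × 9.8 × 0.6820 = 20.051 N and the normal force is N = m₁g cos 43° = 21.502 N.
Kinetic friction opposes the mass's motion up the incline: f = μN = 0.34 × 21.502 = 7.311 N acting down the slope.
Newton's second law for the mass (up-slope positive): T − 20.051 − 7.311 = 3 a. For the hanging block (downward positive): 10 × 9.8 − T = 10 a.
Adding the two equations eliminates T: 70.638 = 13 a, so a = 5.4337 m/s².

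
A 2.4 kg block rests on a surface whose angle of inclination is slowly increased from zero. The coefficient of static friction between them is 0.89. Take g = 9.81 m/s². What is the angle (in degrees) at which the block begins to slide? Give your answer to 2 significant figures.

42°

At the threshold of sliding, static friction is at its maximum μ_s N and exactly balances the weight component along the incline: mg sin θ = μ_s mg cos θ.
Hence tan θ = μ_s = 0.89, so θ = arctan(0.89) = 41.6691°.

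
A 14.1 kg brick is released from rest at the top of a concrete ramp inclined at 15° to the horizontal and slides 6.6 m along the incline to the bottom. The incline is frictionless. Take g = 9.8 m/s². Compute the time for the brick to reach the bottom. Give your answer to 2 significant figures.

The weight component along the incline is mg sin 15° = 35.764 N and the normal force is N = mg cos 15° = 133.472 N.
With no friction, a = g sin 15° = 2.5364 m/s².
Starting from rest, L = ½at², so t = √(2L/a) = √(2 × 6.6 / 2.5364) = 2.2813 s.

2.3 s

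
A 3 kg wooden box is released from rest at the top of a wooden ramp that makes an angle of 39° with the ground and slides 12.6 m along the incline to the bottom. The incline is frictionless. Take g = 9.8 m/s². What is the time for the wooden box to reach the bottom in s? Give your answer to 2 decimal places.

The weight component along the incline is mg sin 39° = 18.502 N and the normal force is N = mg cos 39° = 22.848 N.
With no friction, a = g sin 39° = 6.1673 m/s².
Starting from rest, L = ½at², so t = √(2L/a) = √(2 × 12.6 / 6.1673) = 2.0214 s.

2.02 s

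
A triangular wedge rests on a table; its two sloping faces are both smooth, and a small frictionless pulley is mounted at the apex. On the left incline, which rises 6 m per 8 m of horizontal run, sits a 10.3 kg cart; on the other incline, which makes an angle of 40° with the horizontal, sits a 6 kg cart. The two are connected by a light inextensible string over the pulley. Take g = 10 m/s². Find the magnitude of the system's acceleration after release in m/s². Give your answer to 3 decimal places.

1.425 m/s²

Resolve each weight along its own incline: the 10.3 kg mass has component 10.3 × 10 × sin 36.87° = 61.800 N down its slope, and the 6 kg mass has 6 × 10 × sin 40° = 38.567 N down its slope.
The 10.3 kg side's 61.800 N exceeds the other side's 38.567 N, so that mass slides down and the 6 kg mass slides up. Taking that direction as positive, Newton's second law for the whole system gives 61.800 − 38.567 = (10.3 + 6) a, so a = 23.233 / 16.3 = 1.4253 m/s².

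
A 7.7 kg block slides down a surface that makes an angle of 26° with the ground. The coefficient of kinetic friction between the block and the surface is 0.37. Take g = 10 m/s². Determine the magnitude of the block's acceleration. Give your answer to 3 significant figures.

1.06 m/s²

Resolving the weight along the incline: the component pulling the block down the slope is mg sin 26° = 7.7 × 10 × 0.4384 = 33.757 N, and the normal force is N = mg cos 26° = 7.7 × 10 × 0.8988 = 69.208 N.
Kinetic friction acts up the slope with magnitude f = μN = 0.37 × 69.208 = 25.607 N.
Net force along the incline is 33.757 − 25.607 = 8.150 N, so a = 8.150 / 7.7 = 1.0584 m/s².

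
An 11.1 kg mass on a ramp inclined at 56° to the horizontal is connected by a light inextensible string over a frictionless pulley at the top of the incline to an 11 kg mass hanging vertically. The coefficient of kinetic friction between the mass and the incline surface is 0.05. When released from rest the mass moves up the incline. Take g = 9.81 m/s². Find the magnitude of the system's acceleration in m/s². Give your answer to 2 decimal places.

For the mass on the incline: the weight component along the slope is m₁g sin 56° = 11.1 × 9.81 × 0.8290 = 90.271 N and the normal force is N = m₁g cos 56° = 60.891 N.
Kinetic friction opposes the mass's motion up the incline: f = μN = 0.05 × 60.891 = 3.045 N acting down the slope.
Newton's second law for the mass (up-slope positive): T − 90.271 − 3.045 = 11.1 a. For the hanging mass (downward positive): 11 × 9.81 − T = 11 a.
Adding the two equations eliminates T: 14.594 = 22.1 a, so a = 0.6604 m/s².

0.66 m/s²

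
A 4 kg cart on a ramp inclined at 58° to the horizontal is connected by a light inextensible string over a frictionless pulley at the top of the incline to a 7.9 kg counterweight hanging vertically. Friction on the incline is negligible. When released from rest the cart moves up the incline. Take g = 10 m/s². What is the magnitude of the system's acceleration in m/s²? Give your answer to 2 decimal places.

For the cart on the incline: the weight component along the slope is m₁g sin 58° = 4 × 10 × 0.8480 = 33.920 N and the normal force is N = m₁g cos 58° = 21.197 N.
Newton's second law for the cart (up-slope positive): T − 33.920 = 4 a. For the hanging counterweight (downward positive): 7.9 × 10 − T = 7.9 a.
Adding the two equations eliminates T: 45.080 = 11.9 a, so a = 3.7882 m/s².

3.79 m/s²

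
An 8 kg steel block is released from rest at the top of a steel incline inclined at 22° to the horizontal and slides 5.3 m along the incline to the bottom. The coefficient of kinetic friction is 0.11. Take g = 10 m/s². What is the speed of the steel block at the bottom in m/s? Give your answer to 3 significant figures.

The weight component along the incline is mg sin 22° = 29.969 N and the normal force is N = mg cos 22° = 74.175 N.
Friction up the slope is f = μN = 0.11 × 74.175 = 8.159 N, so the net downslope force is 29.969 − 8.159 = 21.810 N and a = 21.810 / 8 = 2.7262 m/s².
Starting from rest over a distance of 5.3 m, v² = 2aL = 2 × 2.7262 × 5.3 = 28.8977, so v = 5.3757 m/s.

5.38 m/s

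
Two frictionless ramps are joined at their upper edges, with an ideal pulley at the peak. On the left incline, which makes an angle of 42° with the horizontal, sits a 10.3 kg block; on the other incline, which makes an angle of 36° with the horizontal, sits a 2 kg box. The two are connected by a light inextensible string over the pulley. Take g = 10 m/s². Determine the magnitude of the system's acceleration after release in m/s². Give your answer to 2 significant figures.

Resolve each weight along its own incline: the 10.3 kg mass has component 10.3 × 10 × sin 42° = 68.920 N down its slope, and the 2 kg mass has 2 × 10 × sin 36° = 11.756 N down its slope.
The 10.3 kg side's 68.920 N exceeds the other side's 11.756 N, so that mass slides down and the 2 kg mass slides up. Taking that direction as positive, Newton's second law for the whole system gives 68.920 − 11.756 = (10.3 + 2) a, so a = 57.164 / 12.3 = 4.6475 m/s².

4.6 m/s²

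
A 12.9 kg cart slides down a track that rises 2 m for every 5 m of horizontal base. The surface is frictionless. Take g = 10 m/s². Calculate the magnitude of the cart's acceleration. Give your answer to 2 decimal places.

3.71 m/s²

Resolving the weight along the incline: the component pulling the cart down the slope is mg sin 21.80° = 12.9 × 10 × 0.3714 = 47.911 N, and the normal force is N = mg cos 21.80° = 12.9 × 10 × 0.9285 = 119.776 N.
With no friction the net force along the incline is 47.911 N, so a = g sin 21.80° = 47.911 / 12.9 = 3.7140 m/s².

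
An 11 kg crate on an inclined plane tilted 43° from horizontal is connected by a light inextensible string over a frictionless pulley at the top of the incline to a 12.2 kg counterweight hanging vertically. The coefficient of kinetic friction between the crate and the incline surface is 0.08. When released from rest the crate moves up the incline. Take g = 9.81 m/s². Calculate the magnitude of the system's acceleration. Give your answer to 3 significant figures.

1.71 m/s²

For the crate on the incline: the weight component along the slope is m₁g sin 43° = 11 × 9.81 × 0.6820 = 73.595 N and the normal force is N = m₁g cos 43° = 78.920 N.
Kinetic friction opposes the crate's motion up the incline: f = μN = 0.08 × 78.920 = 6.314 N acting down the slope.
Newton's second law for the crate (up-slope positive): T − 73.595 − 6.314 = 11 a. For the hanging counterweight (downward positive): 12.2 × 9.81 − T = 12.2 a.
Adding the two equations eliminates T: 39.773 = 23.2 a, so a = 1.7144 m/s².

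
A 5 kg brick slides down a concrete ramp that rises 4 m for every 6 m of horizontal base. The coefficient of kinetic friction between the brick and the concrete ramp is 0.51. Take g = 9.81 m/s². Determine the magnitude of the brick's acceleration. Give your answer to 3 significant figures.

Resolving the weight along the incline: the component pulling the brick down the slope is mg sin 33.69° = 5 × 9.81 × 0.5547 = 27.208 N, and the normal force is N = mg cos 33.69° = 5 × 9.81 × 0.8321 = 40.815 N.
Kinetic friction acts up the slope with magnitude f = μN = 0.51 × 40.815 = 20.816 N.
Net force along the incline is 27.208 − 20.816 = 6.392 N, so a = 6.392 / 5 = 1.2784 m/s².

1.28 m/s²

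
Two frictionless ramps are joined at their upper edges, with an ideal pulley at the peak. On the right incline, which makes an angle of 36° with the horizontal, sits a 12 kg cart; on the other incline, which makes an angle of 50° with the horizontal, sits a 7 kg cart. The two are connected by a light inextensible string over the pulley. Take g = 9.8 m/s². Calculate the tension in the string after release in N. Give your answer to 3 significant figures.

58.7 N

Resolve each weight along its own incline: the 12 kg mass has component 12 × 9.8 × sin 36° = 69.124 N down its slope, and the 7 kg mass has 7 × 9.8 × sin 50° = 52.551 N down its slope.
The 12 kg side's 69.124 N exceeds the other side's 52.551 N, so that mass slides down and the 7 kg mass slides up. Taking that direction as positive, Newton's second law for the whole system gives 69.124 − 52.551 = (12 + 7) a, so a = 16.573 / 19 = 0.8723 m/s².
For the 7 kg mass (up-slope positive): T − 52.551 = 7 × 0.8723, so T = 58.657 N.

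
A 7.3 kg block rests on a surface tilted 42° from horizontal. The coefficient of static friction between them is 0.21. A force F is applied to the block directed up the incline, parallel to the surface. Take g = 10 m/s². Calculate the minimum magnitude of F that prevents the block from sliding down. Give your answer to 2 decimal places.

37.45 N

The normal force is N = mg cos 42° = 54.250 N. With F at its minimum the block is on the verge of sliding down, so static friction is at its maximum μ_s N = 0.21 × 54.250 = 11.393 N and acts up the slope.
Equilibrium along the incline: F + μ_s N = mg sin 42°, so F = 48.847 − 11.393 = 37.454 N.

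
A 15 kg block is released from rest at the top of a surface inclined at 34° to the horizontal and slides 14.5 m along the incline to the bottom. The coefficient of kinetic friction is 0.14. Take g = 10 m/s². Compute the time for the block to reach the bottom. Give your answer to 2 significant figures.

The weight component along the incline is mg sin 34° = 83.879 N and the normal force is N = mg cos 34° = 124.356 N.
Friction up the slope is f = μN = 0.14 × 124.356 = 17.410 N, so the net downslope force is 83.879 − 17.410 = 66.469 N and a = 66.469 / 15 = 4.4313 m/s².
Starting from rest, L = ½at², so t = √(2L/a) = √(2 × 14.5 / 4.4313) = 2.5582 s.

2.6 s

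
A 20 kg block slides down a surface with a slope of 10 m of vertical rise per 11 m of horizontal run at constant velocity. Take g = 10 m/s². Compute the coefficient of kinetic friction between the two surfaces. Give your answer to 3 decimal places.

At constant velocity the net force along the incline is zero: mg sin 42.27° = μ mg cos 42.27°.
So μ = tan 42.27° = 0.6727 / 0.7399 = 0.9092.

0.909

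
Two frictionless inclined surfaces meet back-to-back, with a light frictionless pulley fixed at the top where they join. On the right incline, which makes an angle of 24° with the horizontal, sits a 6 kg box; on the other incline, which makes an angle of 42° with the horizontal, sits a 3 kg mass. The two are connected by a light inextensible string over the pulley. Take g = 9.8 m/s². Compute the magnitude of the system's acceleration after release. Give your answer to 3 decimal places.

0.472 m/s²

Resolve each weight along its own incline: the 6 kg mass has component 6 × 9.8 × sin 24° = 23.916 N down its slope, and the 3 kg mass has 3 × 9.8 × sin 42° = 19.672 N down its slope.
The 6 kg side's 23.916 N exceeds the other side's 19.672 N, so that mass slides down and the 3 kg mass slides up. Taking that direction as positive, Newton's second law for the whole system gives 23.916 − 19.672 = (6 + 3) a, so a = 4.244 / 9 = 0.4716 m/s².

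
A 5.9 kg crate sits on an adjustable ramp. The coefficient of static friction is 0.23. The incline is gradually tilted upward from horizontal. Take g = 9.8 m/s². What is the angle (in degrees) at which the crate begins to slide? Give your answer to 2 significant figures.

At the threshold of sliding, static friction is at its maximum μ_s N and exactly balances the weight component along the incline: mg sin θ = μ_s mg cos θ.
Hence tan θ = μ_s = 0.23, so θ = arctan(0.23) = 12.9528°.

13°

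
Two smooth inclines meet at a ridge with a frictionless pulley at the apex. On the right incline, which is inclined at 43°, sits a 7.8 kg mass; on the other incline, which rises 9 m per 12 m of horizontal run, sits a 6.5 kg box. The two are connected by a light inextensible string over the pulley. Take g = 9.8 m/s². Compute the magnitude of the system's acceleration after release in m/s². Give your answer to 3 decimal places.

Resolve each weight along its own incline: the 7.8 kg mass has component 7.8 × 9.8 × sin 43° = 52.132 N down its slope, and the 6.5 kg mass has 6.5 × 9.8 × sin 36.87° = 38.220 N down its slope.
The 7.8 kg side's 52.132 N exceeds the other side's 38.220 N, so that mass slides down and the 6.5 kg mass slides up. Taking that direction as positive, Newton's second law for the whole system gives 52.132 − 38.220 = (7.8 + 6.5) a, so a = 13.912 / 14.3 = 0.9729 m/s².

0.973 m/s²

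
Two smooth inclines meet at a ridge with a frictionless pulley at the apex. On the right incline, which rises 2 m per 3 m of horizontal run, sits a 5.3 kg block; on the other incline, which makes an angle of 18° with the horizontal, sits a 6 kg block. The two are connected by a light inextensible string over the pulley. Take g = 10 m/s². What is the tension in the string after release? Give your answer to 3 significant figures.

Resolve each weight along its own incline: the 5.3 kg mass has component 5.3 × 10 × sin 33.69° = 29.399 N down its slope, and the 6 kg mass has 6 × 10 × sin 18° = 18.541 N down its slope.
The 5.3 kg side's 29.399 N exceeds the other side's 18.541 N, so that mass slides down and the 6 kg mass slides up. Taking that direction as positive, Newton's second law for the whole system gives 29.399 − 18.541 = (5.3 + 6) a, so a = 10.858 / 11.3 = 0.9609 m/s².
For the 6 kg mass (up-slope positive): T − 18.541 = 6 × 0.9609, so T = 24.306 N.

24.3 N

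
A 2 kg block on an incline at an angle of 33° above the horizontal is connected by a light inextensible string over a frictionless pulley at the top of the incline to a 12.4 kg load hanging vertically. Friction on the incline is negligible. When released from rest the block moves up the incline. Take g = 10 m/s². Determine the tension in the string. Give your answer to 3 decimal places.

26.602 N

For the block on the incline: the weight component along the slope is m₁g sin 33° = 2 × 10 × 0.5446 = 10.892 N and the normal force is N = m₁g cos 33° = 16.773 N.
Newton's second law for the block (up-slope positive): T − 10.892 = 2 a. For the hanging load (downward positive): 12.4 × 10 − T = 12.4 a.
Adding the two equations eliminates T: 113.108 = 14.4 a, so a = 7.8547 m/s².
Then from the hanging load's equation, T = 12.4 × (10 − 7.8547) = 26.602 N.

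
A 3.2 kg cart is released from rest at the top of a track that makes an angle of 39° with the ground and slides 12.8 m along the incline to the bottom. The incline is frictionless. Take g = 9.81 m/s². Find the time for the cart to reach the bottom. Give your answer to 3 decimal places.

The weight component along the incline is mg sin 39° = 19.756 N and the normal force is N = mg cos 39° = 24.396 N.
With no friction, a = g sin 39° = 6.1736 m/s².
Starting from rest, L = ½at², so t = √(2L/a) = √(2 × 12.8 / 6.1736) = 2.0363 s.

2.036 s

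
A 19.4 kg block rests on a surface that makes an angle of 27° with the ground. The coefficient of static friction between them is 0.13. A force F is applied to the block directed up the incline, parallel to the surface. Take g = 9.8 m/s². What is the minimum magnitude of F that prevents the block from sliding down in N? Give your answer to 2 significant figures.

The normal force is N = mg cos 27° = 169.398 N. With F at its minimum the block is on the verge of sliding down, so static friction is at its maximum μ_s N = 0.13 × 169.398 = 22.022 N and acts up the slope.
Equilibrium along the incline: F + μ_s N = mg sin 27°, so F = 86.313 − 22.022 = 64.291 N.

64 N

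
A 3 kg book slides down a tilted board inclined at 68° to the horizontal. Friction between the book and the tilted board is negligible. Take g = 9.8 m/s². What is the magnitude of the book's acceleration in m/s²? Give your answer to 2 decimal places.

9.09 m/s²

Resolving the weight along the incline: the component pulling the book down the slope is mg sin 68° = 3 × 9.8 × 0.9272 = 27.260 N, and the normal force is N = mg cos 68° = 3 × 9.8 × 0.3746 = 11.013 N.
With no friction the net force along the incline is 27.260 N, so a = g sin 68° = 27.260 / 3 = 9.0867 m/s².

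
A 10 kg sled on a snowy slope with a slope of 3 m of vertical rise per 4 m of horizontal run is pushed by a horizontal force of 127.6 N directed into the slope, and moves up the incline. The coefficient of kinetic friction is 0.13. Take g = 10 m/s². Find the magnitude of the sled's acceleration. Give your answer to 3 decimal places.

The horizontal push has components F cos 36.87° = 127.6 × 0.8000 = 102.080 N up the incline and F sin 36.87° = 127.6 × 0.6000 = 76.560 N pressing into the surface.
The normal force is therefore N = mg cos 36.87° + F sin 36.87° = 80.000 + 76.560 = 156.560 N, and kinetic friction down the slope is μN = 0.13 × 156.560 = 20.353 N.
Along the incline: F cos 36.87° − mg sin 36.87° − μN = ma, so 102.080 − 60.000 − 20.353 = 10 a, giving a = 2.1727 m/s².

2.173 m/s²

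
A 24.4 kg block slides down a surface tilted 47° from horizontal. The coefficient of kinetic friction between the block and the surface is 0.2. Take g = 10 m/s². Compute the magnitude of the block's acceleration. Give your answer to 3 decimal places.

5.950 m/s²

Resolving the weight along the incline: the component pulling the block down the slope is mg sin 47° = 24.4 × 10 × 0.7314 = 178.462 N, and the normal force is N = mg cos 47° = 24.4 × 10 × 0.6820 = 166.408 N.
Kinetic friction acts up the slope with magnitude f = μN = 0.2 × 166.408 = 33.282 N.
Net force along the incline is 178.462 − 33.282 = 145.180 N, so a = 145.180 / 24.4 = 5.9500 m/s².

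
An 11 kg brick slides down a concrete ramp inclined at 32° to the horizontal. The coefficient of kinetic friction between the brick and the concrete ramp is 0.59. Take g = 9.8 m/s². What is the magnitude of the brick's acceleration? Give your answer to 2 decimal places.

Resolving the weight along the incline: the component pulling the brick down the slope is mg sin 32° = 11 × 9.8 × 0.5299 = 57.123 N, and the normal force is N = mg cos 32° = 11 × 9.8 × 0.8480 = 91.414 N.
Kinetic friction acts up the slope with magnitude f = μN = 0.59 × 91.414 = 53.934 N.
Net force along the incline is 57.123 − 53.934 = 3.189 N, so a = 3.189 / 11 = 0.2899 m/s².

0.29 m/s²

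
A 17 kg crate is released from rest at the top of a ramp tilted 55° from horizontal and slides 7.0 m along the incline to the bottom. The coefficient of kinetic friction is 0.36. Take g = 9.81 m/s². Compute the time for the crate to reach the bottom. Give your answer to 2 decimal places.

1.53 s

The weight component along the incline is mg sin 55° = 136.610 N and the normal force is N = mg cos 55° = 95.655 N.
Friction up the slope is f = μN = 0.36 × 95.655 = 34.436 N, so the net downslope force is 136.610 − 34.436 = 102.174 N and a = 102.174 / 17 = 6.0102 m/s².
Starting from rest, L = ½at², so t = √(2L/a) = √(2 × 7.0 / 6.0102) = 1.5262 s.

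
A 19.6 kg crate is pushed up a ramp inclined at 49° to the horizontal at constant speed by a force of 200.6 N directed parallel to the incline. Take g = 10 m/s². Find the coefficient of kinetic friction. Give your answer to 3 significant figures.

At constant speed ΣF = 0 along the incline. The applied 200.6 N acts up the slope; the weight component mg sin 49° = 147.923 N and kinetic friction μN both act down the slope.
So 200.6 = 147.923 + μ × 128.588, giving μ = (200.6 − 147.923) / 128.588 = 0.4097.

0.410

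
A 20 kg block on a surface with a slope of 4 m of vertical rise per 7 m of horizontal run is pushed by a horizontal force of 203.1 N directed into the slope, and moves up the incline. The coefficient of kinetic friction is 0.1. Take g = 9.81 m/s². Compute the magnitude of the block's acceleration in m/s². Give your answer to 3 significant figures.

The horizontal push has components F cos 29.74° = 203.1 × 0.8682 = 176.331 N up the incline and F sin 29.74° = 203.1 × 0.4961 = 100.758 N pressing into the surface.
The normal force is therefore N = mg cos 29.74° + F sin 29.74° = 170.341 + 100.758 = 271.099 N, and kinetic friction down the slope is μN = 0.1 × 271.099 = 27.110 N.
Along the incline: F cos 29.74° − mg sin 29.74° − μN = ma, so 176.331 − 97.335 − 27.110 = 20 a, giving a = 2.5943 m/s².

2.59 m/s²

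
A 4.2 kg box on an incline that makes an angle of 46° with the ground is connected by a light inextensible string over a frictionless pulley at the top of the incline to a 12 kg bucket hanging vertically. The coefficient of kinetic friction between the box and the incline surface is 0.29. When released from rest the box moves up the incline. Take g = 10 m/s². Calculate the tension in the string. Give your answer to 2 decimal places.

59.76 N

For the box on the incline: the weight component along the slope is m₁g sin 46° = 4.2 × 10 × 0.7193 = 30.211 N and the normal force is N = m₁g cos 46° = 29.176 N.
Kinetic friction opposes the box's motion up the incline: f = μN = 0.29 × 29.176 = 8.461 N acting down the slope.
Newton's second law for the box (up-slope positive): T − 30.211 − 8.461 = 4.2 a. For the hanging bucket (downward positive): 12 × 10 − T = 12 a.
Adding the two equations eliminates T: 81.328 = 16.2 a, so a = 5.0202 m/s².
Then from the hanging bucket's equation, T = 12 × (10 − 5.0202) = 59.758 N.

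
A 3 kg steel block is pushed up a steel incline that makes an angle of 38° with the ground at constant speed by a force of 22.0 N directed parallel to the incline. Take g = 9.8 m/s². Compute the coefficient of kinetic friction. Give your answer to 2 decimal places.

At constant speed ΣF = 0 along the incline. The applied 22.0 N acts up the slope; the weight component mg sin 38° = 18.100 N and kinetic friction μN both act down the slope.
So 22.0 = 18.100 + μ × 23.168, giving μ = (22.0 − 18.100) / 23.168 = 0.1683.

0.17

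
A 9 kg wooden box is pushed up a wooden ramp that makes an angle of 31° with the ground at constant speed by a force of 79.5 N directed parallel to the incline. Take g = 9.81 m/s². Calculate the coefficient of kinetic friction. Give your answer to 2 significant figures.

0.45

At constant speed ΣF = 0 along the incline. The applied 79.5 N acts up the slope; the weight component mg sin 31° = 45.473 N and kinetic friction μN both act down the slope.
So 79.5 = 45.473 + μ × 75.679, giving μ = (79.5 − 45.473) / 75.679 = 0.4496.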